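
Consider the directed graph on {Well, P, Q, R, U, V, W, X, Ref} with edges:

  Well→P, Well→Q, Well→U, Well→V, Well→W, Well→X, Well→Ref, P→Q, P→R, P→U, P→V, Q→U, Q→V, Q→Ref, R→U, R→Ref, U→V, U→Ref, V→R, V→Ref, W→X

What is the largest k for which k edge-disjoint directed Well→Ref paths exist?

Assign every edge capacity 1; by Menger, the answer equals the max flow.
Path Well→Ref (+1); total 1.
Path Well→Q→Ref (+1); total 2.
Path Well→U→Ref (+1); total 3.
Path Well→V→Ref (+1); total 4.
Path Well→P→R→Ref (+1); total 5.
No residual Well→Ref path; max flow = 5.
Certifying cut of size 5: {Well→P, Well→Q, Well→Ref, Well→U, Well→V}.

5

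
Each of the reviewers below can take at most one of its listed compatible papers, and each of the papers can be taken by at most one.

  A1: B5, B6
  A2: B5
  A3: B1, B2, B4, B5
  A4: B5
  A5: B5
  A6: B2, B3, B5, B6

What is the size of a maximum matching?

Unit-capacity flow: source→left, listed edges, right→sink; max matching = max flow.
Augmenting path A1→B5 (+1); matched 1.
Augmenting path A3→B1 (+1); matched 2.
Augmenting path A6→B2 (+1); matched 3.
Augmenting path A2→B5→A1→B6 (+1); matched 4.
No augmenting path remains; maximum matching = 4.
König certificate: {A1, A3, A6, B5} is a vertex cover of size 4 (every listed pair touches it), so no matching can be larger.

4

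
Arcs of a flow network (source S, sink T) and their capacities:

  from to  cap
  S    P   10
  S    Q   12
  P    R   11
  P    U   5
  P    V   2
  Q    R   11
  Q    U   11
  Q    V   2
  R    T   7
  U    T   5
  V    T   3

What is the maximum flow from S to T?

Augment S→P→R→T: bottleneck 7, flow now 7.
Augment S→P→U→T: bottleneck 3, flow now 10.
Augment S→Q→U→T: bottleneck 2, flow now 12.
Augment S→Q→V→T: bottleneck 2, flow now 14.
Augment S→Q→R→P→V→T: bottleneck 1, flow now 15. (uses reverse residual edge)
No augmenting path remains; maximum flow = 15.
In the residual graph, reachable from S: {S, P, Q, R, U, V}.
Min-cut edges: R→T (7), U→T (5), V→T (3); capacity 7 + 5 + 3 = 15.
This cut is saturated, so no flow can exceed 15.

15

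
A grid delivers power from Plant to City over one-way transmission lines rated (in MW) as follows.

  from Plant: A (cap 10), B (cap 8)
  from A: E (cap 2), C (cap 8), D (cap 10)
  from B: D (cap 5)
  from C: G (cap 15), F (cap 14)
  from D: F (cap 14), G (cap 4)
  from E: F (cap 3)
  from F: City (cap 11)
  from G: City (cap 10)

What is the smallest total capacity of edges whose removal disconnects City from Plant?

Augment Plant→A→C→F→City: bottleneck 8, flow now 8.
Augment Plant→A→D→F→City: bottleneck 2, flow now 10.
Augment Plant→B→D→F→City: bottleneck 1, flow now 11.
Augment Plant→B→D→G→City: bottleneck 4, flow now 15.
No augmenting path remains; maximum flow = 15.
By max-flow min-cut, the minimum cut capacity equals the max flow.
In the residual graph, reachable from Plant: {Plant, B}.
Min-cut edges: Plant→A (10), B→D (5); capacity 10 + 5 = 15.

15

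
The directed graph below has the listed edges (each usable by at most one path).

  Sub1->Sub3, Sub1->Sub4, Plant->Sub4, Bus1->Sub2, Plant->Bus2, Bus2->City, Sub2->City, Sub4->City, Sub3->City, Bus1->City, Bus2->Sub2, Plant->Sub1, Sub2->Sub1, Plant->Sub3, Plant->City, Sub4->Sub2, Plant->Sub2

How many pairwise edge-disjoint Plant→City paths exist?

Assign every edge capacity 1; by Menger, the answer equals the max flow.
Path Plant→City (+1); total 1.
Path Plant→Bus2→City (+1); total 2.
Path Plant→Sub2→City (+1); total 3.
Path Plant→Sub3→City (+1); total 4.
Path Plant→Sub4→City (+1); total 5.
No residual Plant→City path; max flow = 5.
Certifying cut of size 5: {Plant→Bus2, Plant→City, Sub2→City, Sub3→City, Sub4→City}.

5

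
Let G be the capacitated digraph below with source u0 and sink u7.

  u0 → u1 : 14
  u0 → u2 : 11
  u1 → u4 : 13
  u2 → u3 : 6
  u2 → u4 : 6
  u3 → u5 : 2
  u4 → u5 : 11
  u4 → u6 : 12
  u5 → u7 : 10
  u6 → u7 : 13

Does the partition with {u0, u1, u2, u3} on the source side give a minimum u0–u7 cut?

Given cut capacity: 13 + 6 + 2 = 21.
Augment u0→u1→u4→u5→u7: bottleneck 10, flow now 10.
Augment u0→u1→u4→u6→u7: bottleneck 3, flow now 13.
Augment u0→u2→u4→u6→u7: bottleneck 6, flow now 19.
Augment u0→u2→u3→u5→u4→u6→u7: bottleneck 2, flow now 21. (uses reverse residual edge)
No augmenting path remains; maximum flow = 21.
Cut capacity 21 equals the max flow, so it is a minimum cut.

Yes — it is a minimum cut (capacity 21).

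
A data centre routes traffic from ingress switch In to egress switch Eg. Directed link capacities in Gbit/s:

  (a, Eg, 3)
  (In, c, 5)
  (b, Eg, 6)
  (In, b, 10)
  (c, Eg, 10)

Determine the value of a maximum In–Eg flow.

11

Augment In→b→Eg: bottleneck 6, flow now 6.
Augment In→c→Eg: bottleneck 5, flow now 11.
No augmenting path remains; maximum flow = 11.
In the residual graph, reachable from In: {In, b}.
Min-cut edges: In→c (5), b→Eg (6); capacity 5 + 6 = 11.
This cut is saturated, so no flow can exceed 11.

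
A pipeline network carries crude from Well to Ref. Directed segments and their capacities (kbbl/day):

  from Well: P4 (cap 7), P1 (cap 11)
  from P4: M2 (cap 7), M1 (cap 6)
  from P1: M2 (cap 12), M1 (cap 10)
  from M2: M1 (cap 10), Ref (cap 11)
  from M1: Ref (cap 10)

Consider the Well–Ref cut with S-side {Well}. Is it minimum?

Yes — it is a minimum cut (capacity 18).

Given cut capacity: 7 + 11 = 18.
Augment Well→P4→M2→Ref: bottleneck 7, flow now 7.
Augment Well→P1→M2→Ref: bottleneck 4, flow now 11.
Augment Well→P1→M1→Ref: bottleneck 7, flow now 18.
No augmenting path remains; maximum flow = 18.
Cut capacity 18 equals the max flow, so it is a minimum cut.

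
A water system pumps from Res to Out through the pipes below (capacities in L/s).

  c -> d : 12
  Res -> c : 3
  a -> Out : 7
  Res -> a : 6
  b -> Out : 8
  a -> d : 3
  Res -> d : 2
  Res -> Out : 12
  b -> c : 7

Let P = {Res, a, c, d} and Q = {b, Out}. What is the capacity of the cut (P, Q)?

Edges leaving {Res, a, c, d}: Res→Out (12), a→Out (7).
Cut capacity = 12 + 7 = 19.

19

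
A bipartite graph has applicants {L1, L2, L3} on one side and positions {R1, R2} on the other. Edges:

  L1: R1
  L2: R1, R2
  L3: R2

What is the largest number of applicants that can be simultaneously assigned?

2

Unit-capacity flow: source→left, listed edges, right→sink; max matching = max flow.
Augmenting path L1→R1 (+1); matched 1.
Augmenting path L2→R2 (+1); matched 2.
No augmenting path remains; maximum matching = 2.
König certificate: {R1, R2} is a vertex cover of size 2 (every listed pair touches it), so no matching can be larger.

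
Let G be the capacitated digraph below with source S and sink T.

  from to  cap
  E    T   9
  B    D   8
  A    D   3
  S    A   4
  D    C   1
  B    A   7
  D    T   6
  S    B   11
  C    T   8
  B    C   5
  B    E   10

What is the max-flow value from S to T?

14

Augment S→A→D→T: bottleneck 3, flow now 3.
Augment S→B→C→T: bottleneck 5, flow now 8.
Augment S→B→D→T: bottleneck 3, flow now 11.
Augment S→B→E→T: bottleneck 3, flow now 14.
No augmenting path remains; maximum flow = 14.
In the residual graph, reachable from S: {S, A}.
Min-cut edges: S→B (11), A→D (3); capacity 11 + 3 = 14.
This cut is saturated, so no flow can exceed 14.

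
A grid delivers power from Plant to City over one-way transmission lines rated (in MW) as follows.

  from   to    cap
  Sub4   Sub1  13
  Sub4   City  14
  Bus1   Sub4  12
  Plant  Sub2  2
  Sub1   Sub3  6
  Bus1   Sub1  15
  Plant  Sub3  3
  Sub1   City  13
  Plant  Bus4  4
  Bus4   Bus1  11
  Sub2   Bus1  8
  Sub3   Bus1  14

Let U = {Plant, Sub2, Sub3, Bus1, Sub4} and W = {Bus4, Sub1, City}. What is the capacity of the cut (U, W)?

46

Edges leaving {Plant, Sub2, Sub3, Bus1, Sub4}: Plant→Bus4 (4), Bus1→Sub1 (15), Sub4→Sub1 (13), Sub4→City (14).
Cut capacity = 4 + 15 + 13 + 14 = 46.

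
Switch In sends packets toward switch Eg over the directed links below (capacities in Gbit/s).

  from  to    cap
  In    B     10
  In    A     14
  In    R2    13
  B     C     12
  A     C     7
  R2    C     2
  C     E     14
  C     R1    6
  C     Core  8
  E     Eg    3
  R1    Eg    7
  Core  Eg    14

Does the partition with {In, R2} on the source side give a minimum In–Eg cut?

Given cut capacity: 10 + 14 + 2 = 26.
Augment In→B→C→E→Eg: bottleneck 3, flow now 3.
Augment In→B→C→R1→Eg: bottleneck 6, flow now 9.
Augment In→B→C→Core→Eg: bottleneck 1, flow now 10.
Augment In→A→C→Core→Eg: bottleneck 7, flow now 17.
No augmenting path remains; maximum flow = 17.
In the residual graph, reachable from In: {In, B, A, R2, C, E}.
Min-cut edges: C→R1 (6), C→Core (8), E→Eg (3); capacity 6 + 8 + 3 = 17.
Cut capacity 26 exceeds the max flow 17, so it is not minimum.

No — its capacity is 26, but the minimum cut has capacity 17.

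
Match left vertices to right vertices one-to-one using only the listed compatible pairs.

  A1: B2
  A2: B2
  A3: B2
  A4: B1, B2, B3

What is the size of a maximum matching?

Unit-capacity flow: source→left, listed edges, right→sink; max matching = max flow.
Augmenting path A1→B2 (+1); matched 1.
Augmenting path A4→B1 (+1); matched 2.
No augmenting path remains; maximum matching = 2.
König certificate: {A4, B2} is a vertex cover of size 2 (every listed pair touches it), so no matching can be larger.

2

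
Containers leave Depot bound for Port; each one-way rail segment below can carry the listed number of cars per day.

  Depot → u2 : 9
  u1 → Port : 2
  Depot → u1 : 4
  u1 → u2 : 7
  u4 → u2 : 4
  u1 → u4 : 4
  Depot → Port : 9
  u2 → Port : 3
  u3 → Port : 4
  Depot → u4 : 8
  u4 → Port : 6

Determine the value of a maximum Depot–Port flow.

20

Augment Depot→Port: bottleneck 9, flow now 9.
Augment Depot→u1→Port: bottleneck 2, flow now 11.
Augment Depot→u2→Port: bottleneck 3, flow now 14.
Augment Depot→u4→Port: bottleneck 6, flow now 20.
No augmenting path remains; maximum flow = 20.
In the residual graph, reachable from Depot: {Depot, u1, u2, u4}.
Min-cut edges: Depot→Port (9), u1→Port (2), u2→Port (3), u4→Port (6); capacity 9 + 2 + 3 + 6 = 20.
This cut is saturated, so no flow can exceed 20.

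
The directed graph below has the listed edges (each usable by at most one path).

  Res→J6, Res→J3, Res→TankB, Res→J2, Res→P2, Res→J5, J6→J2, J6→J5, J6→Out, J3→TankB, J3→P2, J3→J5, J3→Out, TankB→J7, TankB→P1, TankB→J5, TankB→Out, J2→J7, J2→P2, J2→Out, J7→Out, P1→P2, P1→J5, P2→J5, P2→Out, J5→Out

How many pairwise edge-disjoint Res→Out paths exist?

Assign every edge capacity 1; by Menger, the answer equals the max flow.
Path Res→J6→Out (+1); total 1.
Path Res→J3→Out (+1); total 2.
Path Res→TankB→Out (+1); total 3.
Path Res→J2→Out (+1); total 4.
Path Res→P2→Out (+1); total 5.
Path Res→J5→Out (+1); total 6.
No residual Res→Out path; max flow = 6.
Certifying cut of size 6: {Res→J2, Res→J3, Res→J5, Res→J6, Res→P2, Res→TankB}.

6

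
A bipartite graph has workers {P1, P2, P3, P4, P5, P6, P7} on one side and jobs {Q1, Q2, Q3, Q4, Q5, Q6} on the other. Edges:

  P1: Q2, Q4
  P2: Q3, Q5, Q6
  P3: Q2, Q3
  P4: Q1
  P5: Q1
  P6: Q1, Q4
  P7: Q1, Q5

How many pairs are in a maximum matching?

Unit-capacity flow: source→left, listed edges, right→sink; max matching = max flow.
Augmenting path P1→Q2 (+1); matched 1.
Augmenting path P2→Q3 (+1); matched 2.
Augmenting path P4→Q1 (+1); matched 3.
Augmenting path P6→Q4 (+1); matched 4.
Augmenting path P7→Q5 (+1); matched 5.
Augmenting path P3→Q3→P2→Q6 (+1); matched 6.
No augmenting path remains; maximum matching = 6.
König certificate: {P1, P2, P3, P6, P7, Q1} is a vertex cover of size 6 (every listed pair touches it), so no matching can be larger.

6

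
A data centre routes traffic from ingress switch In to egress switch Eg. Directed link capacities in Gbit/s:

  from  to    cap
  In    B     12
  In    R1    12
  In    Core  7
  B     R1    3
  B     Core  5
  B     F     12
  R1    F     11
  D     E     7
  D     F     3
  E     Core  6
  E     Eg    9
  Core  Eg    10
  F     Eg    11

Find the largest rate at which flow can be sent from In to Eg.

Augment In→Core→Eg: bottleneck 7, flow now 7.
Augment In→B→Core→Eg: bottleneck 3, flow now 10.
Augment In→B→F→Eg: bottleneck 9, flow now 19.
Augment In→R1→F→Eg: bottleneck 2, flow now 21.
No augmenting path remains; maximum flow = 21.
In the residual graph, reachable from In: {In, B, R1, Core, F}.
Min-cut edges: Core→Eg (10), F→Eg (11); capacity 10 + 11 = 21.
This cut is saturated, so no flow can exceed 21.

21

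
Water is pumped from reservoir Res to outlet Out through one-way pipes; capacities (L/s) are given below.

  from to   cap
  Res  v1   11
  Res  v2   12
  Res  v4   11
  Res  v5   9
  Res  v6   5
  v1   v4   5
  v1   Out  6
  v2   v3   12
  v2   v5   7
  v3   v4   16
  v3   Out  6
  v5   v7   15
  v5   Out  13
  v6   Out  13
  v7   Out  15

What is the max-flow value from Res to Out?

32

Augment Res→v1→Out: bottleneck 6, flow now 6.
Augment Res→v5→Out: bottleneck 9, flow now 15.
Augment Res→v6→Out: bottleneck 5, flow now 20.
Augment Res→v2→v3→Out: bottleneck 6, flow now 26.
Augment Res→v2→v5→Out: bottleneck 4, flow now 30.
Augment Res→v2→v5→v7→Out: bottleneck 2, flow now 32.
No augmenting path remains; maximum flow = 32.
In the residual graph, reachable from Res: {Res, v1, v4}.
Min-cut edges: Res→v2 (12), Res→v5 (9), Res→v6 (5), v1→Out (6); capacity 12 + 9 + 5 + 6 = 32.
This cut is saturated, so no flow can exceed 32.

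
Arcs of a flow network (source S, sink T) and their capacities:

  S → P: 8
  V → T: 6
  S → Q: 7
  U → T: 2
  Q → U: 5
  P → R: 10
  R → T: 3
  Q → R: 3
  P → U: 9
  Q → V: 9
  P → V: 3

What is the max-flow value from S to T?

11

Augment S→P→R→T: bottleneck 3, flow now 3.
Augment S→P→U→T: bottleneck 2, flow now 5.
Augment S→P→V→T: bottleneck 3, flow now 8.
Augment S→Q→V→T: bottleneck 3, flow now 11.
No augmenting path remains; maximum flow = 11.
In the residual graph, reachable from S: {S, P, Q, R, U, V}.
Min-cut edges: R→T (3), U→T (2), V→T (6); capacity 3 + 2 + 6 = 11.
This cut is saturated, so no flow can exceed 11.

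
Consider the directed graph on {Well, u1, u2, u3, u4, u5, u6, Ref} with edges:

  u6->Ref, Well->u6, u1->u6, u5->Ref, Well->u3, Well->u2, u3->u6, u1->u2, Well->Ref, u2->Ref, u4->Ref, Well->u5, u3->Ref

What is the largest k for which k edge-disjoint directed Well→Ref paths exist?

Assign every edge capacity 1; by Menger, the answer equals the max flow.
Path Well→Ref (+1); total 1.
Path Well→u2→Ref (+1); total 2.
Path Well→u3→Ref (+1); total 3.
Path Well→u5→Ref (+1); total 4.
Path Well→u6→Ref (+1); total 5.
No residual Well→Ref path; max flow = 5.
Certifying cut of size 5: {Well→Ref, Well→u2, Well→u3, Well→u5, Well→u6}.

5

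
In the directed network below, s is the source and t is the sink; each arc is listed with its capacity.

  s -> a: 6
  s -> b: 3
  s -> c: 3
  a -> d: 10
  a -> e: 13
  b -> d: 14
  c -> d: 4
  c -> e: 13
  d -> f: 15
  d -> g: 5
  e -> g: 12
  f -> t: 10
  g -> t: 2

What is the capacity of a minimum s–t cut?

Augment s→a→d→f→t: bottleneck 6, flow now 6.
Augment s→b→d→f→t: bottleneck 3, flow now 9.
Augment s→c→d→f→t: bottleneck 1, flow now 10.
Augment s→c→d→g→t: bottleneck 2, flow now 12.
No augmenting path remains; maximum flow = 12.
By max-flow min-cut, the minimum cut capacity equals the max flow.
In the residual graph, reachable from s: {s}.
Min-cut edges: s→a (6), s→b (3), s→c (3); capacity 6 + 3 + 3 = 12.

12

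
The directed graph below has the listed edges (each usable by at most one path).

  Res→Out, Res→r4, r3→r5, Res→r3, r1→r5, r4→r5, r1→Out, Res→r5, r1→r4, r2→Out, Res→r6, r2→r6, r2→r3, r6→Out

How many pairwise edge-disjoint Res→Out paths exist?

2

Assign every edge capacity 1; by Menger, the answer equals the max flow.
Path Res→Out (+1); total 1.
Path Res→r6→Out (+1); total 2.
No residual Res→Out path; max flow = 2.
Certifying cut of size 2: {Res→Out, Res→r6}.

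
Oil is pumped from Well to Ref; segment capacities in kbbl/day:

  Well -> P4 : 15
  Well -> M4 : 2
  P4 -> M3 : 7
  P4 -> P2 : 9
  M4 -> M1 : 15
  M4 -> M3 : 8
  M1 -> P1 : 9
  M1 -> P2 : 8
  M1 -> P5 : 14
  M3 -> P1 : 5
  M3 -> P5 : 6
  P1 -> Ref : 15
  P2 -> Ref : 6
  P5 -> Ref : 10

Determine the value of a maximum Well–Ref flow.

15

Augment Well→P4→P2→Ref: bottleneck 6, flow now 6.
Augment Well→P4→M3→P1→Ref: bottleneck 5, flow now 11.
Augment Well→P4→M3→P5→Ref: bottleneck 2, flow now 13.
Augment Well→M4→M1→P1→Ref: bottleneck 2, flow now 15.
No augmenting path remains; maximum flow = 15.
In the residual graph, reachable from Well: {Well, P4, P2}.
Min-cut edges: Well→M4 (2), P4→M3 (7), P2→Ref (6); capacity 2 + 7 + 6 = 15.
This cut is saturated, so no flow can exceed 15.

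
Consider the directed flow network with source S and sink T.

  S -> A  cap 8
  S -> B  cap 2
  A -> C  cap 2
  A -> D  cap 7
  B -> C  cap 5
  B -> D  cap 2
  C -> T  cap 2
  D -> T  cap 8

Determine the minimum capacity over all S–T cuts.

Augment S→A→C→T: bottleneck 2, flow now 2.
Augment S→A→D→T: bottleneck 6, flow now 8.
Augment S→B→D→T: bottleneck 2, flow now 10.
No augmenting path remains; maximum flow = 10.
By max-flow min-cut, the minimum cut capacity equals the max flow.
In the residual graph, reachable from S: {S}.
Min-cut edges: S→A (8), S→B (2); capacity 8 + 2 = 10.

10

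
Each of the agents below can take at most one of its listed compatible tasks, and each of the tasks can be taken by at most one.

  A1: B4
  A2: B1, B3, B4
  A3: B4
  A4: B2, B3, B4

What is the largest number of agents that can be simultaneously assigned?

3

Unit-capacity flow: source→left, listed edges, right→sink; max matching = max flow.
Augmenting path A1→B4 (+1); matched 1.
Augmenting path A2→B1 (+1); matched 2.
Augmenting path A4→B2 (+1); matched 3.
No augmenting path remains; maximum matching = 3.
König certificate: {A2, A4, B4} is a vertex cover of size 3 (every listed pair touches it), so no matching can be larger.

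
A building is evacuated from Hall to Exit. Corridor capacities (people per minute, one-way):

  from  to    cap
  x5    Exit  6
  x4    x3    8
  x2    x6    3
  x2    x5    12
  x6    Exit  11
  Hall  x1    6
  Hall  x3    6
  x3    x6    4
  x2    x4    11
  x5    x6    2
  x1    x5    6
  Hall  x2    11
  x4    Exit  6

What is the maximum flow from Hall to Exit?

21

Augment Hall→x1→x5→Exit: bottleneck 6, flow now 6.
Augment Hall→x2→x4→Exit: bottleneck 6, flow now 12.
Augment Hall→x2→x6→Exit: bottleneck 3, flow now 15.
Augment Hall→x3→x6→Exit: bottleneck 4, flow now 19.
Augment Hall→x2→x5→x6→Exit: bottleneck 2, flow now 21.
No augmenting path remains; maximum flow = 21.
In the residual graph, reachable from Hall: {Hall, x3}.
Min-cut edges: Hall→x1 (6), Hall→x2 (11), x3→x6 (4); capacity 6 + 11 + 4 = 21.
This cut is saturated, so no flow can exceed 21.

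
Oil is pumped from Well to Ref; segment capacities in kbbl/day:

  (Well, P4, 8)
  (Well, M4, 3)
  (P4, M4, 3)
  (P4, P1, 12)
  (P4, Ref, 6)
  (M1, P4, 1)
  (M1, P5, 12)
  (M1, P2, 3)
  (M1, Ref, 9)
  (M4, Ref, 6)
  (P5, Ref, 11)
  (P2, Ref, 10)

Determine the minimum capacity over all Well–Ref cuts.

Augment Well→P4→Ref: bottleneck 6, flow now 6.
Augment Well→M4→Ref: bottleneck 3, flow now 9.
Augment Well→P4→M4→Ref: bottleneck 2, flow now 11.
No augmenting path remains; maximum flow = 11.
By max-flow min-cut, the minimum cut capacity equals the max flow.
In the residual graph, reachable from Well: {Well}.
Min-cut edges: Well→P4 (8), Well→M4 (3); capacity 8 + 3 = 11.

11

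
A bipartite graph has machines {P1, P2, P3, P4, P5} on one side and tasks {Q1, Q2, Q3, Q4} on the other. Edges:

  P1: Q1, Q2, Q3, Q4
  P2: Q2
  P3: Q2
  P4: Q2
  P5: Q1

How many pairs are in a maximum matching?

3

Unit-capacity flow: source→left, listed edges, right→sink; max matching = max flow.
Augmenting path P1→Q1 (+1); matched 1.
Augmenting path P2→Q2 (+1); matched 2.
Augmenting path P5→Q1→P1→Q3 (+1); matched 3.
No augmenting path remains; maximum matching = 3.
König certificate: {P1, P5, Q2} is a vertex cover of size 3 (every listed pair touches it), so no matching can be larger.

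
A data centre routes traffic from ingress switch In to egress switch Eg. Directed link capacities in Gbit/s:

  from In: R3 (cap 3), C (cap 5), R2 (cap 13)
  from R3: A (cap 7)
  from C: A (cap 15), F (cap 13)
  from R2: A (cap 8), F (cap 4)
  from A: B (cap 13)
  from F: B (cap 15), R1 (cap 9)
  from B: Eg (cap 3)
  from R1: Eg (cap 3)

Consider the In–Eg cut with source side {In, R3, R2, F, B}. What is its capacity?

Edges leaving {In, R3, R2, F, B}: In→C (5), R3→A (7), R2→A (8), F→R1 (9), B→Eg (3).
Cut capacity = 5 + 7 + 8 + 9 + 3 = 32.

32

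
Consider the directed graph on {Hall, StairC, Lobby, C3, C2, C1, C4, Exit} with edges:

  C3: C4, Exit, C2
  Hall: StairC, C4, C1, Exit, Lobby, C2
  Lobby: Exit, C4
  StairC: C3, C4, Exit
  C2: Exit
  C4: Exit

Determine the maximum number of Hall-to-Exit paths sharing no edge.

Assign every edge capacity 1; by Menger, the answer equals the max flow.
Path Hall→Exit (+1); total 1.
Path Hall→StairC→Exit (+1); total 2.
Path Hall→Lobby→Exit (+1); total 3.
Path Hall→C2→Exit (+1); total 4.
Path Hall→C4→Exit (+1); total 5.
No residual Hall→Exit path; max flow = 5.
Certifying cut of size 5: {Hall→C2, Hall→C4, Hall→Exit, Hall→Lobby, Hall→StairC}.

5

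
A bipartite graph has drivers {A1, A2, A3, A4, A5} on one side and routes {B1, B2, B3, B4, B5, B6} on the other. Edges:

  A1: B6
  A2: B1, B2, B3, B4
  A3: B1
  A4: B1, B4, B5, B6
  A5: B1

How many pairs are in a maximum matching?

Unit-capacity flow: source→left, listed edges, right→sink; max matching = max flow.
Augmenting path A1→B6 (+1); matched 1.
Augmenting path A2→B1 (+1); matched 2.
Augmenting path A4→B4 (+1); matched 3.
Augmenting path A3→B1→A2→B2 (+1); matched 4.
No augmenting path remains; maximum matching = 4.
König certificate: {A1, A2, A4, B1} is a vertex cover of size 4 (every listed pair touches it), so no matching can be larger.

4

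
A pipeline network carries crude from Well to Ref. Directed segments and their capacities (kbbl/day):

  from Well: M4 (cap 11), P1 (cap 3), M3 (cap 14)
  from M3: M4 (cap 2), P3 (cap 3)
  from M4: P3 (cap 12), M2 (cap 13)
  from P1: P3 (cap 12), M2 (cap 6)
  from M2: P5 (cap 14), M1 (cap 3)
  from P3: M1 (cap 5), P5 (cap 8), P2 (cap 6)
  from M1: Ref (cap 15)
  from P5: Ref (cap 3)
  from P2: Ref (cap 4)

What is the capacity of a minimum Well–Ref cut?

15

Augment Well→M3→P3→M1→Ref: bottleneck 3, flow now 3.
Augment Well→M4→M2→M1→Ref: bottleneck 3, flow now 6.
Augment Well→M4→M2→P5→Ref: bottleneck 3, flow now 9.
Augment Well→M4→P3→M1→Ref: bottleneck 2, flow now 11.
Augment Well→M4→P3→P2→Ref: bottleneck 3, flow now 14.
Augment Well→P1→P3→P2→Ref: bottleneck 1, flow now 15.
No augmenting path remains; maximum flow = 15.
By max-flow min-cut, the minimum cut capacity equals the max flow.
In the residual graph, reachable from Well: {Well, M3, M4, P1, M2, P3, P5, P2}.
Min-cut edges: M2→M1 (3), P3→M1 (5), P5→Ref (3), P2→Ref (4); capacity 3 + 5 + 3 + 4 = 15.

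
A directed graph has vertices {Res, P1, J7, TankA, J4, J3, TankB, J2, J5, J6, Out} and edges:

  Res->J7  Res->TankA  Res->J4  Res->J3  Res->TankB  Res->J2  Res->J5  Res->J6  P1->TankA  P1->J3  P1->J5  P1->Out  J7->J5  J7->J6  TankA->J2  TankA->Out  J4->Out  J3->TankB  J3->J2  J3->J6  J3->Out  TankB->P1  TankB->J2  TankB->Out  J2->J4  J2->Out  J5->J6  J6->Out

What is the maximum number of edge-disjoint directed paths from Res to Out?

Assign every edge capacity 1; by Menger, the answer equals the max flow.
Path Res→TankA→Out (+1); total 1.
Path Res→J4→Out (+1); total 2.
Path Res→J3→Out (+1); total 3.
Path Res→TankB→Out (+1); total 4.
Path Res→J2→Out (+1); total 5.
Path Res→J6→Out (+1); total 6.
No residual Res→Out path; max flow = 6.
Certifying cut of size 6: {J6→Out, Res→J2, Res→J3, Res→J4, Res→TankA, Res→TankB}.

6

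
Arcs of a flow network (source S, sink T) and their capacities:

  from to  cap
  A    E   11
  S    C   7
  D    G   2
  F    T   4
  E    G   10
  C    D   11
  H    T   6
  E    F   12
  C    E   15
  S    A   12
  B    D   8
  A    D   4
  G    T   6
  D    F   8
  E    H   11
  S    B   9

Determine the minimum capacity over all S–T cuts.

Augment S→A→D→F→T: bottleneck 4, flow now 4.
Augment S→A→E→G→T: bottleneck 6, flow now 10.
Augment S→A→E→H→T: bottleneck 2, flow now 12.
Augment S→C→E→H→T: bottleneck 4, flow now 16.
No augmenting path remains; maximum flow = 16.
By max-flow min-cut, the minimum cut capacity equals the max flow.
In the residual graph, reachable from S: {S, A, B, C, D, E, F, G, H}.
Min-cut edges: F→T (4), G→T (6), H→T (6); capacity 4 + 6 + 6 = 16.

16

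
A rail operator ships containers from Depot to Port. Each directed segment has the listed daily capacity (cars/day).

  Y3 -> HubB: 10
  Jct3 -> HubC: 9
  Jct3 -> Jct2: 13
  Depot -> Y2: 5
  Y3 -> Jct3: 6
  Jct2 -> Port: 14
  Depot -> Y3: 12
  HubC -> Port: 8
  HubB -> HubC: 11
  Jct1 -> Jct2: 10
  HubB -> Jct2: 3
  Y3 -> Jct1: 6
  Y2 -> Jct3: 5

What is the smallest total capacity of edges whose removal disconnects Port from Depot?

17

Augment Depot→Y3→Jct3→HubC→Port: bottleneck 6, flow now 6.
Augment Depot→Y3→Jct1→Jct2→Port: bottleneck 6, flow now 12.
Augment Depot→Y2→Jct3→HubC→Port: bottleneck 2, flow now 14.
Augment Depot→Y2→Jct3→Jct2→Port: bottleneck 3, flow now 17.
No augmenting path remains; maximum flow = 17.
By max-flow min-cut, the minimum cut capacity equals the max flow.
In the residual graph, reachable from Depot: {Depot}.
Min-cut edges: Depot→Y3 (12), Depot→Y2 (5); capacity 12 + 5 = 17.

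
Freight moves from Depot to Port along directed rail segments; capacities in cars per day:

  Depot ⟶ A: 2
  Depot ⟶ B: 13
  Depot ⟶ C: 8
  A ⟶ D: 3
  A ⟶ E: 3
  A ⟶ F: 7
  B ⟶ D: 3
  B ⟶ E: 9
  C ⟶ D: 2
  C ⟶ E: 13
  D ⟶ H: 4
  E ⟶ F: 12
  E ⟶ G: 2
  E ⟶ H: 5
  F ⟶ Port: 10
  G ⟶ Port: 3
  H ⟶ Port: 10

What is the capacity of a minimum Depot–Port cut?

Augment Depot→A→F→Port: bottleneck 2, flow now 2.
Augment Depot→B→D→H→Port: bottleneck 3, flow now 5.
Augment Depot→B→E→F→Port: bottleneck 8, flow now 13.
Augment Depot→B→E→G→Port: bottleneck 1, flow now 14.
Augment Depot→C→D→H→Port: bottleneck 1, flow now 15.
Augment Depot→C→E→G→Port: bottleneck 1, flow now 16.
Augment Depot→C→E→H→Port: bottleneck 5, flow now 21.
No augmenting path remains; maximum flow = 21.
By max-flow min-cut, the minimum cut capacity equals the max flow.
In the residual graph, reachable from Depot: {Depot, A, B, C, D, E, F}.
Min-cut edges: D→H (4), E→G (2), E→H (5), F→Port (10); capacity 4 + 2 + 5 + 10 = 21.

21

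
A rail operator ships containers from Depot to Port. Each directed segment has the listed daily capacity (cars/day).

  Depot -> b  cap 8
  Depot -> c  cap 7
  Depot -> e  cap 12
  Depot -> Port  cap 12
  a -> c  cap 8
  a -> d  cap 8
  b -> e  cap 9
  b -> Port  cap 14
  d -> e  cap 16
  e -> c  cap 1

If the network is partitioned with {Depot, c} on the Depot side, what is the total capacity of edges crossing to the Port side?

Edges leaving {Depot, c}: Depot→b (8), Depot→e (12), Depot→Port (12).
Cut capacity = 8 + 12 + 12 = 32.

32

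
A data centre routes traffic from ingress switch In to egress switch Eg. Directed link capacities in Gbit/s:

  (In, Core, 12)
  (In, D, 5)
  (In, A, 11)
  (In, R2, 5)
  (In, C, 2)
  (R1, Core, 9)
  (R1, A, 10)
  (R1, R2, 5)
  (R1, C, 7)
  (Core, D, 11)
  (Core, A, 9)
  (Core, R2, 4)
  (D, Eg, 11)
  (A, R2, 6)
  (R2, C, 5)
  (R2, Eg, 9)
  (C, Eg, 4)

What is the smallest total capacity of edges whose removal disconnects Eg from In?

Augment In→D→Eg: bottleneck 5, flow now 5.
Augment In→R2→Eg: bottleneck 5, flow now 10.
Augment In→C→Eg: bottleneck 2, flow now 12.
Augment In→Core→D→Eg: bottleneck 6, flow now 18.
Augment In→Core→R2→Eg: bottleneck 4, flow now 22.
Augment In→A→R2→C→Eg: bottleneck 2, flow now 24.
No augmenting path remains; maximum flow = 24.
By max-flow min-cut, the minimum cut capacity equals the max flow.
In the residual graph, reachable from In: {In, Core, D, A, R2, C}.
Min-cut edges: D→Eg (11), R2→Eg (9), C→Eg (4); capacity 11 + 9 + 4 = 24.

24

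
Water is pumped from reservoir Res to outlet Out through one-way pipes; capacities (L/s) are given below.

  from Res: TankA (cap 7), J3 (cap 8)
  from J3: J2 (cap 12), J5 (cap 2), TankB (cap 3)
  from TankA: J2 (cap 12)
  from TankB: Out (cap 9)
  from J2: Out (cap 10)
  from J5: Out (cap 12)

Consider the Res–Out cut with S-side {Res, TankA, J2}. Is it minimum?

Given cut capacity: 8 + 10 = 18.
Augment Res→J3→TankB→Out: bottleneck 3, flow now 3.
Augment Res→J3→J2→Out: bottleneck 5, flow now 8.
Augment Res→TankA→J2→Out: bottleneck 5, flow now 13.
Augment Res→TankA→J2→J3→J5→Out: bottleneck 2, flow now 15. (uses reverse residual edge)
No augmenting path remains; maximum flow = 15.
In the residual graph, reachable from Res: {Res}.
Min-cut edges: Res→J3 (8), Res→TankA (7); capacity 8 + 7 = 15.
Cut capacity 18 exceeds the max flow 15, so it is not minimum.

No — its capacity is 18, but the minimum cut has capacity 15.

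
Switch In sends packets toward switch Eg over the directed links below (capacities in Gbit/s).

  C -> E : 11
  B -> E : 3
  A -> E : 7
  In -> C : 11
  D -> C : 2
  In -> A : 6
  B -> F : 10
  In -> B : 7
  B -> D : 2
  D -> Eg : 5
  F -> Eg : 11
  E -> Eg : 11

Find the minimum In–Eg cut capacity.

18

Augment In→A→E→Eg: bottleneck 6, flow now 6.
Augment In→B→D→Eg: bottleneck 2, flow now 8.
Augment In→B→E→Eg: bottleneck 3, flow now 11.
Augment In→B→F→Eg: bottleneck 2, flow now 13.
Augment In→C→E→Eg: bottleneck 2, flow now 15.
Augment In→C→E→B→F→Eg: bottleneck 3, flow now 18. (uses reverse residual edge)
No augmenting path remains; maximum flow = 18.
By max-flow min-cut, the minimum cut capacity equals the max flow.
In the residual graph, reachable from In: {In, A, C, E}.
Min-cut edges: In→B (7), E→Eg (11); capacity 7 + 11 = 18.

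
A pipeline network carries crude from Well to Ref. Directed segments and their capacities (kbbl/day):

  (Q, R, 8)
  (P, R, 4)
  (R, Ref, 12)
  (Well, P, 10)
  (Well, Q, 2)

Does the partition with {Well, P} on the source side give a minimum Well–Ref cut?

Yes — it is a minimum cut (capacity 6).

Given cut capacity: 2 + 4 = 6.
Augment Well→P→R→Ref: bottleneck 4, flow now 4.
Augment Well→Q→R→Ref: bottleneck 2, flow now 6.
No augmenting path remains; maximum flow = 6.
Cut capacity 6 equals the max flow, so it is a minimum cut.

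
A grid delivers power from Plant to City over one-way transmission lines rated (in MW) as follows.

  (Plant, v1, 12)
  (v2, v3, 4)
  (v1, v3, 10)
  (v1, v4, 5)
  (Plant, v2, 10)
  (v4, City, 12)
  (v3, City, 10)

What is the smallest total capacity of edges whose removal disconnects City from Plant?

15

Augment Plant→v1→v3→City: bottleneck 10, flow now 10.
Augment Plant→v1→v4→City: bottleneck 2, flow now 12.
Augment Plant→v2→v3→v1→v4→City: bottleneck 3, flow now 15. (uses reverse residual edge)
No augmenting path remains; maximum flow = 15.
By max-flow min-cut, the minimum cut capacity equals the max flow.
In the residual graph, reachable from Plant: {Plant, v1, v2, v3}.
Min-cut edges: v1→v4 (5), v3→City (10); capacity 5 + 10 = 15.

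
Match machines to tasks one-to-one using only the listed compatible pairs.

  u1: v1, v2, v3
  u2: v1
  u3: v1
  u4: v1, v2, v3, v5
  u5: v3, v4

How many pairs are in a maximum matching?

Unit-capacity flow: source→left, listed edges, right→sink; max matching = max flow.
Augmenting path u1→v1 (+1); matched 1.
Augmenting path u4→v2 (+1); matched 2.
Augmenting path u5→v3 (+1); matched 3.
Augmenting path u2→v1→u1→v2→u4→v5 (+1); matched 4.
No augmenting path remains; maximum matching = 4.
König certificate: {u1, u4, u5, v1} is a vertex cover of size 4 (every listed pair touches it), so no matching can be larger.

4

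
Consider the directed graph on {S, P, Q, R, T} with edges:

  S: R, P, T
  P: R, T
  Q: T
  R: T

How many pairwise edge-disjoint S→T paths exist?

Assign every edge capacity 1; by Menger, the answer equals the max flow.
Path S→T (+1); total 1.
Path S→P→T (+1); total 2.
Path S→R→T (+1); total 3.
No residual S→T path; max flow = 3.
Certifying cut of size 3: {S→P, S→R, S→T}.

3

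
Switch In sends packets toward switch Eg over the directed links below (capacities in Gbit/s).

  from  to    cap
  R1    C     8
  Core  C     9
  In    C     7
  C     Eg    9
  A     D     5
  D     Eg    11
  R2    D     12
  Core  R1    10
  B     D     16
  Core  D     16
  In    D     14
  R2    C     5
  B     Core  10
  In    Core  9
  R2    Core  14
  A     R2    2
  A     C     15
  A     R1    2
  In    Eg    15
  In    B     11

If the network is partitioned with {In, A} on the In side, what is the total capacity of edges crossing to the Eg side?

80

Edges leaving {In, A}: In→B (11), In→Core (9), In→D (14), In→C (7), In→Eg (15), A→R2 (2), A→D (5), A→R1 (2), A→C (15).
Cut capacity = 11 + 9 + 14 + 7 + 15 + 2 + 5 + 2 + 15 = 80.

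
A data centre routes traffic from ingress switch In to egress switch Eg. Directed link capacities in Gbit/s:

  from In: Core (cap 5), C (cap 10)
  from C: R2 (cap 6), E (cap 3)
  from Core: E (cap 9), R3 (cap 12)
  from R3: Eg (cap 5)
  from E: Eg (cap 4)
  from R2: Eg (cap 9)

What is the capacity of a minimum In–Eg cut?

14

Augment In→C→E→Eg: bottleneck 3, flow now 3.
Augment In→C→R2→Eg: bottleneck 6, flow now 9.
Augment In→Core→R3→Eg: bottleneck 5, flow now 14.
No augmenting path remains; maximum flow = 14.
By max-flow min-cut, the minimum cut capacity equals the max flow.
In the residual graph, reachable from In: {In, C}.
Min-cut edges: In→Core (5), C→E (3), C→R2 (6); capacity 5 + 3 + 6 = 14.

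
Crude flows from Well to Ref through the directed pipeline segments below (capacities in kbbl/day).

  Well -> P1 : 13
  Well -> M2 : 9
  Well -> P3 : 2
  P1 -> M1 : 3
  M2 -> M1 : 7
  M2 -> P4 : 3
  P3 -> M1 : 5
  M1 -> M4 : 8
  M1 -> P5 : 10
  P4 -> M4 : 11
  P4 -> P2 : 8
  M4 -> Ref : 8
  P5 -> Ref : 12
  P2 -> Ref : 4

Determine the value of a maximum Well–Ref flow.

Augment Well→P1→M1→M4→Ref: bottleneck 3, flow now 3.
Augment Well→M2→M1→M4→Ref: bottleneck 5, flow now 8.
Augment Well→M2→M1→P5→Ref: bottleneck 2, flow now 10.
Augment Well→M2→P4→P2→Ref: bottleneck 2, flow now 12.
Augment Well→P3→M1→P5→Ref: bottleneck 2, flow now 14.
No augmenting path remains; maximum flow = 14.
In the residual graph, reachable from Well: {Well, P1}.
Min-cut edges: Well→M2 (9), Well→P3 (2), P1→M1 (3); capacity 9 + 2 + 3 = 14.
This cut is saturated, so no flow can exceed 14.

14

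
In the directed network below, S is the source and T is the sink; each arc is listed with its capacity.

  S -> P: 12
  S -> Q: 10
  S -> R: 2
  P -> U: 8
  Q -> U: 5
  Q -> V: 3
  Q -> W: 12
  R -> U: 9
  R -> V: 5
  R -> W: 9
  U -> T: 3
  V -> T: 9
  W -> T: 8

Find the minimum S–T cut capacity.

Augment S→P→U→T: bottleneck 3, flow now 3.
Augment S→Q→V→T: bottleneck 3, flow now 6.
Augment S→Q→W→T: bottleneck 7, flow now 13.
Augment S→R→V→T: bottleneck 2, flow now 15.
No augmenting path remains; maximum flow = 15.
By max-flow min-cut, the minimum cut capacity equals the max flow.
In the residual graph, reachable from S: {S, P, U}.
Min-cut edges: S→Q (10), S→R (2), U→T (3); capacity 10 + 2 + 3 = 15.

15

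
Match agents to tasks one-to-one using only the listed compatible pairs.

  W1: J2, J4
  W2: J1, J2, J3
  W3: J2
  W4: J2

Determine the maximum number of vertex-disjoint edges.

Unit-capacity flow: source→left, listed edges, right→sink; max matching = max flow.
Augmenting path W1→J2 (+1); matched 1.
Augmenting path W2→J1 (+1); matched 2.
Augmenting path W3→J2→W1→J4 (+1); matched 3.
No augmenting path remains; maximum matching = 3.
König certificate: {W1, W2, J2} is a vertex cover of size 3 (every listed pair touches it), so no matching can be larger.

3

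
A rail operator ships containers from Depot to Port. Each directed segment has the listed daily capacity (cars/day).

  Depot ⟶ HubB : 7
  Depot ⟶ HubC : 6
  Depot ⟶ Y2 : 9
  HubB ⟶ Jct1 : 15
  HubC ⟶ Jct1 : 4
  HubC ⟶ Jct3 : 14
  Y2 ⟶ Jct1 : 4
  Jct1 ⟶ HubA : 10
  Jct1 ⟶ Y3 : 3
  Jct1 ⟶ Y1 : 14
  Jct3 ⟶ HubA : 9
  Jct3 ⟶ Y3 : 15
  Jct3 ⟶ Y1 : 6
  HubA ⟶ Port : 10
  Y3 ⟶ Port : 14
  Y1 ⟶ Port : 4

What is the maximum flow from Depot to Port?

17

Augment Depot→HubB→Jct1→HubA→Port: bottleneck 7, flow now 7.
Augment Depot→HubC→Jct1→HubA→Port: bottleneck 3, flow now 10.
Augment Depot→HubC→Jct1→Y3→Port: bottleneck 1, flow now 11.
Augment Depot→HubC→Jct3→Y3→Port: bottleneck 2, flow now 13.
Augment Depot→Y2→Jct1→Y3→Port: bottleneck 2, flow now 15.
Augment Depot→Y2→Jct1→Y1→Port: bottleneck 2, flow now 17.
No augmenting path remains; maximum flow = 17.
In the residual graph, reachable from Depot: {Depot, Y2}.
Min-cut edges: Depot→HubB (7), Depot→HubC (6), Y2→Jct1 (4); capacity 7 + 6 + 4 = 17.
This cut is saturated, so no flow can exceed 17.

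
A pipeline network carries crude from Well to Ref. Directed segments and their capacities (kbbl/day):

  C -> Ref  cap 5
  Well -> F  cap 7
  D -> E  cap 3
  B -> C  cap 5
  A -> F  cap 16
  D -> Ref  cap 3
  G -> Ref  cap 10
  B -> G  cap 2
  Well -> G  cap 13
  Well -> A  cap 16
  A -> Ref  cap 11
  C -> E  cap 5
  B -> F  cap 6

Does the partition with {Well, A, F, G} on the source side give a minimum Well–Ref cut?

Yes — it is a minimum cut (capacity 21).

Given cut capacity: 11 + 10 = 21.
Augment Well→A→Ref: bottleneck 11, flow now 11.
Augment Well→G→Ref: bottleneck 10, flow now 21.
No augmenting path remains; maximum flow = 21.
Cut capacity 21 equals the max flow, so it is a minimum cut.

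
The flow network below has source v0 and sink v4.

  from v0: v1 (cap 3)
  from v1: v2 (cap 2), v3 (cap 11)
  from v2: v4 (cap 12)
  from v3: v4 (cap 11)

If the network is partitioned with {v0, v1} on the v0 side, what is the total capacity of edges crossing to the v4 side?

13

Edges leaving {v0, v1}: v1→v2 (2), v1→v3 (11).
Cut capacity = 2 + 11 = 13.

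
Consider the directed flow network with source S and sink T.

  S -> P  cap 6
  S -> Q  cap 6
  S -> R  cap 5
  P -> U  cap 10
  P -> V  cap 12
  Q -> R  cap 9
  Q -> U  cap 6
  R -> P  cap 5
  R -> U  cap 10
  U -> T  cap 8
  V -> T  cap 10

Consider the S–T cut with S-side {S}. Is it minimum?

Yes — it is a minimum cut (capacity 17).

Given cut capacity: 6 + 6 + 5 = 17.
Augment S→P→U→T: bottleneck 6, flow now 6.
Augment S→Q→U→T: bottleneck 2, flow now 8.
Augment S→R→P→V→T: bottleneck 5, flow now 13.
Augment S→Q→U→P→V→T: bottleneck 4, flow now 17. (uses reverse residual edge)
No augmenting path remains; maximum flow = 17.
Cut capacity 17 equals the max flow, so it is a minimum cut.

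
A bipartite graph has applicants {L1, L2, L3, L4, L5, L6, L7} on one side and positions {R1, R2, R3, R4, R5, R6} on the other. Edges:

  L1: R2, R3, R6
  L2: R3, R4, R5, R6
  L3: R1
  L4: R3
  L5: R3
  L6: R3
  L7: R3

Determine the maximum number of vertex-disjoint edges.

Unit-capacity flow: source→left, listed edges, right→sink; max matching = max flow.
Augmenting path L1→R2 (+1); matched 1.
Augmenting path L2→R3 (+1); matched 2.
Augmenting path L3→R1 (+1); matched 3.
Augmenting path L4→R3→L2→R4 (+1); matched 4.
No augmenting path remains; maximum matching = 4.
König certificate: {L1, L2, L3, R3} is a vertex cover of size 4 (every listed pair touches it), so no matching can be larger.

4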